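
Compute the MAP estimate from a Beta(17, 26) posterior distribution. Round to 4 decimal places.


MAP = mode of Beta distribution
= (alpha - 1)/(alpha + beta - 2)
= (17-1)/(17+26-2)
= 16/41 = 0.3902

0.3902


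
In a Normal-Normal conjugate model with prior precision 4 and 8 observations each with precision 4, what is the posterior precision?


Posterior precision = prior precision + n * observation precision
= 4 + 8 * 4
= 4 + 32 = 36

36


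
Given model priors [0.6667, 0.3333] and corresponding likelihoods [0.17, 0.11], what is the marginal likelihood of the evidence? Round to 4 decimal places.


P(E) = sum_i P(M_i) P(E|M_i)
= 0.1133 + 0.0367
= 0.15

0.15


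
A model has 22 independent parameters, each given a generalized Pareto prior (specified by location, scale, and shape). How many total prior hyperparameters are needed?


Each generalized Pareto prior needs 3 hyperparameters (location, scale, and shape).
Total = 3 * 22 = 66

66


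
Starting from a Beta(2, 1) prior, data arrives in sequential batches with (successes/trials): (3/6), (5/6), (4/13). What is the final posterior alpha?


In sequential Bayesian updating, we sum all successes.
Total successes = 12
Final alpha = 2 + 12 = 14

14


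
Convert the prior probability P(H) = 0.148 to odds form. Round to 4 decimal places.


P(not H) = 1 - 0.148 = 0.852
Odds = 0.148 / 0.852 = 0.1737

0.1737


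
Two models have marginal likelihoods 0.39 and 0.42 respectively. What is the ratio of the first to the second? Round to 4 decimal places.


Evidence ratio = 0.39 / 0.42
= 0.9286

0.9286


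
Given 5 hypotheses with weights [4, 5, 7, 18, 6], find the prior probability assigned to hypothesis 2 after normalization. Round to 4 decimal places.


To normalize, divide each weight by the sum of all weights.
Sum = 40
Prior(H2) = 5/40 = 0.125

0.125


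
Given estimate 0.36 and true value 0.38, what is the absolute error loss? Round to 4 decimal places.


Absolute error = |estimate - true|
= |-0.02| = 0.02

0.02


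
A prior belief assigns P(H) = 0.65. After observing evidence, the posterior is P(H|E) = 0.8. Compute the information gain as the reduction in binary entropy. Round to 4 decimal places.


H(prior) = -0.65*log2(0.65) - 0.35*log2(0.35)
= 0.9341
H(post) = -0.8*log2(0.8) - 0.2*log2(0.2)
= 0.7219
IG = 0.9341 - 0.7219 = 0.2121

0.2121


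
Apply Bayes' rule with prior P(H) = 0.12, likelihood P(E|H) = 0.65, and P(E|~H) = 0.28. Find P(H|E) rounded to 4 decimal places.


Step 1: Compute marginal P(E) = P(E|H)P(H) + P(E|~H)P(~H)
= 0.65*0.12 + 0.28*0.88 = 0.3244
Step 2: P(H|E) = P(E|H)P(H)/P(E) = 0.078/0.3244
= 0.2404

0.2404


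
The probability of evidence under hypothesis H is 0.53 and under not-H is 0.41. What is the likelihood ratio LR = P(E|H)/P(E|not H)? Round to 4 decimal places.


LR = 0.53 / 0.41
= 1.2927

1.2927


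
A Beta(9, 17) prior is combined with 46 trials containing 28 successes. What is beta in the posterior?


In conjugate updating:
beta_posterior = beta_prior + (n - k)
= 17 + (46 - 28)
= 17 + 18 = 35

35


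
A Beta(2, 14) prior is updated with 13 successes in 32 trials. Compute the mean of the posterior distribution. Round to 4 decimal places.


After update: Beta(15, 33)
Mean = 15 / (15 + 33) = 15 / 48
= 0.3125

0.3125


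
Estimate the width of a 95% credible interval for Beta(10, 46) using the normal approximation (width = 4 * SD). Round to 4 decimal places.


For Beta(a,b): Var = ab/((a+b)^2(a+b+1))
Var = 0.0026, SD = 0.0507
Approximate 95% CI width = 4 * 0.0507 = 0.2029

0.2029


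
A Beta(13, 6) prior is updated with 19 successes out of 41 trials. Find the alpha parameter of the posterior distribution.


In the Beta-Binomial conjugate update:
alpha_post = alpha_prior + successes
= 13 + 19
= 32

32


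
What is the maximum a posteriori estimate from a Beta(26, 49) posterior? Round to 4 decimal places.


The MAP estimate equals the mode of the distribution.
Mode of Beta(a,b) = (a-1)/(a+b-2)
= 25/73
= 0.3425

0.3425


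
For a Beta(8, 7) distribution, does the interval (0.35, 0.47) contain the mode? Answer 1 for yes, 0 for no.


Mode of Beta(a,b) = (a-1)/(a+b-2)
= (8-1)/(8+7-2) = 0.5385
Check: 0.35 <= 0.5385 <= 0.47?
Result: 0

0


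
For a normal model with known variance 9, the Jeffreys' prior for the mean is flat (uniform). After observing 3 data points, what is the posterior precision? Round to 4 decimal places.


Jeffreys' prior for normal mean (known variance) is flat.
Prior precision = 0.
Posterior precision = prior_prec + n/sigma^2 = 0 + 3/9
= 0.3333

0.3333


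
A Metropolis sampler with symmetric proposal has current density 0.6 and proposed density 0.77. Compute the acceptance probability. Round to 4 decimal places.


For symmetric proposals, acceptance = min(1, pi(x*)/pi(x))
= min(1, 0.77/0.6)
= min(1, 1.2833) = 1.0

1.0


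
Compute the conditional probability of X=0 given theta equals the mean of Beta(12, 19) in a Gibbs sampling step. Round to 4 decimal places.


Mean of Beta(12, 19) = 0.3871
P(X=0 | theta=0.3871) = 0.6129

0.6129


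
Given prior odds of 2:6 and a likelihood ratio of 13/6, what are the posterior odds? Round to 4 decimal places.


Posterior odds = prior odds * LR
Prior odds = 2/6 = 0.3333
LR = 13/6 = 2.1667
Posterior odds = 0.3333 * 2.1667 = 0.7222

0.7222


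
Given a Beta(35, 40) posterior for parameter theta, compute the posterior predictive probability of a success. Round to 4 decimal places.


For a Beta-Bernoulli model, the predictive probability is the mean:
P(success) = 35/(35+40) = 35/75 = 0.4667

0.4667


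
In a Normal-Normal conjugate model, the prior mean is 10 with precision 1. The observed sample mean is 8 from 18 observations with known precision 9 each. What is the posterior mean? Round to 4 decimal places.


Posterior precision = tau0 + n*tau = 1 + 18*9 = 163
Posterior mean = (tau0*mu0 + n*tau*xbar) / posterior_precision
= (1*10 + 18*9*8) / 163
= 1306 / 163 = 8.0123

8.0123


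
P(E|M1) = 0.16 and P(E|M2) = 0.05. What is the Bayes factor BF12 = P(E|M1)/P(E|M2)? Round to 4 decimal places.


Bayes factor BF12 = P(E|M1) / P(E|M2)
= 0.16 / 0.05
= 3.2

3.2


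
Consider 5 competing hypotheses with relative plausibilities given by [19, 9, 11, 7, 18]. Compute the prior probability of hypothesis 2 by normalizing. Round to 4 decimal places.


Sum of weights = 19 + 9 + 11 + 7 + 18 = 64
Normalized prior for H2 = 9 / 64
= 0.1406

0.1406


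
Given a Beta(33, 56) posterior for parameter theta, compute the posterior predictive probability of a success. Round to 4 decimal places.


For a Beta-Bernoulli model, the predictive probability is the mean:
P(success) = 33/(33+56) = 33/89 = 0.3708

0.3708


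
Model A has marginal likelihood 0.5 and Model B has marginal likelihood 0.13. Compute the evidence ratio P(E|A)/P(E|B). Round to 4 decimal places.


Evidence ratio = P(E|A) / P(E|B)
= 0.5 / 0.13
= 3.8462

3.8462


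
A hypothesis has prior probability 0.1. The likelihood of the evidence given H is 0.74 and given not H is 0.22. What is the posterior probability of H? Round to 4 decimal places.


Using Bayes' theorem:
P(E) = 0.1 * 0.74 + 0.9 * 0.22
P(E) = 0.272
P(H|E) = (0.1 * 0.74) / 0.272 = 0.2721

0.2721


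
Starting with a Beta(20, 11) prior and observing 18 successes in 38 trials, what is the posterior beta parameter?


Posterior beta = prior beta + failures
Failures = 38 - 18 = 20
beta_post = 11 + 20 = 31

31


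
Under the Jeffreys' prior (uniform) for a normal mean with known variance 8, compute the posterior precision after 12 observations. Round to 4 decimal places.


Prior precision = 0 (flat prior).
Post. prec. = 0 + n/var = 12/8 = 1.5

1.5


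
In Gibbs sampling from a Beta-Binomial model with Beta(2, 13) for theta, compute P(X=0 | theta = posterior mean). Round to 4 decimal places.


Posterior mean = alpha/(alpha+beta) = 2/15 = 0.1333
P(X=0|theta=mean) = 1 - theta = 0.8667

0.8667


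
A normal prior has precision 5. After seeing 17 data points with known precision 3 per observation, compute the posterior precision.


In the conjugate normal model, precisions add:
tau_posterior = tau_prior + n * tau_data
= 5 + 17*3 = 56

56


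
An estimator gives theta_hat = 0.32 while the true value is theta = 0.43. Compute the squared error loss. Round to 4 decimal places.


The squared error loss is (theta_hat - theta)^2
= (0.32 - 0.43)^2
= (-0.11)^2 = 0.0121

0.0121


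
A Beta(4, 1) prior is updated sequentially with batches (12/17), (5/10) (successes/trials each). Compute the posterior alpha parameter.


Sequential conjugate updating is equivalent to a single batch update.
Total successes across all batches = 17
alpha_posterior = alpha_prior + total_successes = 4 + 17
= 21

21


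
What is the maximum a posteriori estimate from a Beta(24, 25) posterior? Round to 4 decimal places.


The MAP estimate equals the mode of the distribution.
Mode of Beta(a,b) = (a-1)/(a+b-2)
= 23/47
= 0.4894

0.4894


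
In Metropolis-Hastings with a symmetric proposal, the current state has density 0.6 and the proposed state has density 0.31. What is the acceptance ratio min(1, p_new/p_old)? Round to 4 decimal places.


Ratio = p_new / p_old = 0.31 / 0.6 = 0.5167
Acceptance = min(1, 0.5167) = 0.5167

0.5167


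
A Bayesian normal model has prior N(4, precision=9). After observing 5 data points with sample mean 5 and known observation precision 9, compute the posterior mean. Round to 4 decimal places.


Posterior mean = (prior_precision * prior_mean + n * data_precision * data_mean) / (prior_precision + n * data_precision)
Numerator = 9*4 + 5*9*5 = 261
Denominator = 9 + 5*9 = 54
Posterior mean = 4.8333

4.8333


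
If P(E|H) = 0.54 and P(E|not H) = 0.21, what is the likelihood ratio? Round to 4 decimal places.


Likelihood ratio = P(E|H) / P(E|not H)
= 0.54 / 0.21
= 2.5714

2.5714


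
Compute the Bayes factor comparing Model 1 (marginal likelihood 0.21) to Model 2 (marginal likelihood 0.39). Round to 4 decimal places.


BF12 = marginal likelihood of M1 / marginal likelihood of M2
= 0.21/0.39
= 0.5385

0.5385


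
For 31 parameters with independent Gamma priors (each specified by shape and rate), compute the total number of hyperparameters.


A Gamma prior has 2 hyperparameters per parameter.
Total = 31 * 2 = 62

62


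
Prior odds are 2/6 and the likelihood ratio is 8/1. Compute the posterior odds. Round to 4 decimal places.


Posterior odds = prior odds * likelihood ratio
= (2/6) * (8/1)
= 16 / 6
= 2.6667

2.6667


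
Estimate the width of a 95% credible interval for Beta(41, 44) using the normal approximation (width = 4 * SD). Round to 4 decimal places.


For Beta(a,b): Var = ab/((a+b)^2(a+b+1))
Var = 0.0029, SD = 0.0539
Approximate 95% CI width = 4 * 0.0539 = 0.2155

0.2155


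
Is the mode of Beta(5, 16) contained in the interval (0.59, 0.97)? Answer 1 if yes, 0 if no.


Mode = (a-1)/(a+b-2) = 4/19 = 0.2105
Interval: (0.59, 0.97)
Contains mode? 0

0


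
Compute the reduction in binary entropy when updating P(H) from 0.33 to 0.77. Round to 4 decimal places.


H_before = -p*log2(p) - (1-p)*log2(1-p) for p=0.33: 0.9149
H_after for p=0.77: 0.778
Reduction = 0.9149 - 0.778 = 0.1369

0.1369


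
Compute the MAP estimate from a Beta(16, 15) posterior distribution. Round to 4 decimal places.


MAP = mode of Beta distribution
= (alpha - 1)/(alpha + beta - 2)
= (16-1)/(16+15-2)
= 15/29 = 0.5172

0.5172


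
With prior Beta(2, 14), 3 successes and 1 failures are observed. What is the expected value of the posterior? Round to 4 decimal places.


Posterior = Beta(5, 15)
E[theta] = alpha/(alpha+beta)
= 5/20 = 0.25

0.25


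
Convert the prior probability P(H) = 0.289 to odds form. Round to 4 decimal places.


P(not H) = 1 - 0.289 = 0.711
Odds = 0.289 / 0.711 = 0.4065

0.4065


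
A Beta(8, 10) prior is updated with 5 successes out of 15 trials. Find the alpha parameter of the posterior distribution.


In the Beta-Binomial conjugate update:
alpha_post = alpha_prior + successes
= 8 + 5
= 13

13


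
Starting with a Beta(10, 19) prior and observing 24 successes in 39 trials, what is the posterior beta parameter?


Posterior beta = prior beta + failures
Failures = 39 - 24 = 15
beta_post = 19 + 15 = 34

34


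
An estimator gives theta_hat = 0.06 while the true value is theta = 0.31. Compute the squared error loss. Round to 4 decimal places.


The squared error loss is (theta_hat - theta)^2
= (0.06 - 0.31)^2
= (-0.25)^2 = 0.0625

0.0625


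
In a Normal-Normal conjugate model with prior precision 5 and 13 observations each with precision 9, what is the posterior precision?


Posterior precision = prior precision + n * observation precision
= 5 + 13 * 9
= 5 + 117 = 122

122


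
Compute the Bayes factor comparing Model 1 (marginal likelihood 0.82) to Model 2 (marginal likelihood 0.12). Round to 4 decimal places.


BF12 = marginal likelihood of M1 / marginal likelihood of M2
= 0.82/0.12
= 6.8333

6.8333


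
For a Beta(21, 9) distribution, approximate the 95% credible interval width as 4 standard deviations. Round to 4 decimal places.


Variance of Beta(a,b) = ab / ((a+b)^2 * (a+b+1))
= 21*9 / ((30)^2 * 31)
= 0.0068
SD = sqrt(0.0068) = 0.0823
Width = 4 * SD = 0.3292

0.3292


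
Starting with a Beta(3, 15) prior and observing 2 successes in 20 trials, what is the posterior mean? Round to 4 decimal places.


Posterior parameters: alpha = 3 + 2 = 5
beta = 15 + 18 = 33
Posterior mean = alpha / (alpha + beta) = 5 / 38
= 0.1316

0.1316


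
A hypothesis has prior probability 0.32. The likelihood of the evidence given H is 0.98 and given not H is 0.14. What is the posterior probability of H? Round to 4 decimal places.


Using Bayes' theorem:
P(E) = 0.32 * 0.98 + 0.68 * 0.14
P(E) = 0.4088
P(H|E) = (0.32 * 0.98) / 0.4088 = 0.7671

0.7671


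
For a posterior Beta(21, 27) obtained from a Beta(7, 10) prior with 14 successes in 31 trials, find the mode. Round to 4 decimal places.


Mode = (alpha - 1) / (alpha + beta - 2)
= 20 / 46
= 0.4348

0.4348


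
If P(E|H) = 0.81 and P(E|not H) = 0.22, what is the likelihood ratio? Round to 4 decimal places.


Likelihood ratio = P(E|H) / P(E|not H)
= 0.81 / 0.22
= 3.6818

3.6818


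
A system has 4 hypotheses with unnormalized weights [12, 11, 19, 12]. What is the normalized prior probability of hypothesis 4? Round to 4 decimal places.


The normalized prior is the weight divided by the total.
Total weight = 54
P(H4) = 12 / 54 = 0.2222

0.2222


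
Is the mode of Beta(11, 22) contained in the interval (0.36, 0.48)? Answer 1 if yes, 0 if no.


Mode = (a-1)/(a+b-2) = 10/31 = 0.3226
Interval: (0.36, 0.48)
Contains mode? 0

0


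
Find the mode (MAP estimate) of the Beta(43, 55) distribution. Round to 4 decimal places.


For Beta(a,b) with a,b > 1:
Mode = (a-1)/(a+b-2) = (43-1)/(98-2)
= 42/96 = 0.4375

0.4375


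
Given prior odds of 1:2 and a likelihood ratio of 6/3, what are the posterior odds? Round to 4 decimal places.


Posterior odds = prior odds * LR
Prior odds = 1/2 = 0.5
LR = 6/3 = 2.0
Posterior odds = 0.5 * 2.0 = 1.0

1.0


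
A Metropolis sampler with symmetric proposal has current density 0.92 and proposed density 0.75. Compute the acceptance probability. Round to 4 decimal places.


For symmetric proposals, acceptance = min(1, pi(x*)/pi(x))
= min(1, 0.75/0.92)
= min(1, 0.8152) = 0.8152

0.8152


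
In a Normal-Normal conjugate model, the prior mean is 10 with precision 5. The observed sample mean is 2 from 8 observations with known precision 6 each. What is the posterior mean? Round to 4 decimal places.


Posterior precision = tau0 + n*tau = 5 + 8*6 = 53
Posterior mean = (tau0*mu0 + n*tau*xbar) / posterior_precision
= (5*10 + 8*6*2) / 53
= 146 / 53 = 2.7547

2.7547


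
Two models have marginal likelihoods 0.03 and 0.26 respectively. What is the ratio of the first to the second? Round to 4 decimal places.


Evidence ratio = 0.03 / 0.26
= 0.1154

0.1154


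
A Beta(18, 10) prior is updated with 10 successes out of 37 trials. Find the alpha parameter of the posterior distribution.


In the Beta-Binomial conjugate update:
alpha_post = alpha_prior + successes
= 18 + 10
= 28

28


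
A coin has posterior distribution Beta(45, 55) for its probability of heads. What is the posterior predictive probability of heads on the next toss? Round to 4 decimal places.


Posterior predictive = E[theta] = alpha/(alpha+beta)
= 45/100
= 0.45

0.45


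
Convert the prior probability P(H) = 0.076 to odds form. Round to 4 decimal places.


P(not H) = 1 - 0.076 = 0.924
Odds = 0.076 / 0.924 = 0.0823

0.0823


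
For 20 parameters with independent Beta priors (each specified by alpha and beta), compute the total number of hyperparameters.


A Beta prior has 2 hyperparameters per parameter.
Total = 20 * 2 = 40

40


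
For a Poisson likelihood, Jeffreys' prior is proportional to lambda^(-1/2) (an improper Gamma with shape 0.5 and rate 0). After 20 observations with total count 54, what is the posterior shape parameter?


Jeffreys' prior for Poisson is proportional to lambda^(-1/2).
Posterior is Gamma(0.5 + S, 0 + n) = Gamma(0.5 + 54, 20).
Posterior shape = 0.5 + S = 0.5 + 54 = 54.5

54.5


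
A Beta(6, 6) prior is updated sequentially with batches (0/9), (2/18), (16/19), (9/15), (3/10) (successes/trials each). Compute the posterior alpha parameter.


Sequential conjugate updating is equivalent to a single batch update.
Total successes across all batches = 30
alpha_posterior = alpha_prior + total_successes = 6 + 30
= 36

36


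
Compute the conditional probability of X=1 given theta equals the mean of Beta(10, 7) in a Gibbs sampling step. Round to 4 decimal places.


Mean of Beta(10, 7) = 0.5882
P(X=1 | theta=0.5882) = 0.5882

0.5882


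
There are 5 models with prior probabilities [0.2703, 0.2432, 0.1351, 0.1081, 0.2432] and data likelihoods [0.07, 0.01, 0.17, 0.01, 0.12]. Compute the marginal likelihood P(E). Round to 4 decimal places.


P(E) = sum over models of P(M_i) * P(E|M_i)
= 0.2703*0.07 + 0.2432*0.01 + 0.1351*0.17 + 0.1081*0.01 + 0.2432*0.12
= 0.0746

0.0746


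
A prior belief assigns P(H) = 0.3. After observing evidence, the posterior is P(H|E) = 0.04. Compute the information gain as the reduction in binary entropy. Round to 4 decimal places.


H(prior) = -0.3*log2(0.3) - 0.7*log2(0.7)
= 0.8813
H(post) = -0.04*log2(0.04) - 0.96*log2(0.96)
= 0.2423
IG = 0.8813 - 0.2423 = 0.639

0.639


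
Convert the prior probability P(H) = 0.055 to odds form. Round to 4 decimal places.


P(not H) = 1 - 0.055 = 0.945
Odds = 0.055 / 0.945 = 0.0582

0.0582


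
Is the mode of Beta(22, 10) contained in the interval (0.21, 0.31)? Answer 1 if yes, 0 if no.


Mode = (a-1)/(a+b-2) = 21/30 = 0.7
Interval: (0.21, 0.31)
Contains mode? 0

0


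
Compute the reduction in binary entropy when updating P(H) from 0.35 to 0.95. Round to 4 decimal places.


H_before = -p*log2(p) - (1-p)*log2(1-p) for p=0.35: 0.9341
H_after for p=0.95: 0.2864
Reduction = 0.9341 - 0.2864 = 0.6477

0.6477


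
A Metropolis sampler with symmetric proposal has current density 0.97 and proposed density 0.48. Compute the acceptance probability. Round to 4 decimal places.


For symmetric proposals, acceptance = min(1, pi(x*)/pi(x))
= min(1, 0.48/0.97)
= min(1, 0.4948) = 0.4948

0.4948


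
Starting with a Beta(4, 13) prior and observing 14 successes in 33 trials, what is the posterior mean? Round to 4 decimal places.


Posterior parameters: alpha = 4 + 14 = 18
beta = 13 + 19 = 32
Posterior mean = alpha / (alpha + beta) = 18 / 50
= 0.36

0.36


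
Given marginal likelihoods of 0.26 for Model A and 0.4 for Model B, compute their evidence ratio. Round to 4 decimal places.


Ratio = ML(A) / ML(B) = 0.26/0.4
= 0.65

0.65


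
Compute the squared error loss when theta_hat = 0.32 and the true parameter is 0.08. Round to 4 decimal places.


L = (theta_hat - theta_true)^2
= (0.32 - 0.08)^2
= 0.24^2 = 0.0576

0.0576


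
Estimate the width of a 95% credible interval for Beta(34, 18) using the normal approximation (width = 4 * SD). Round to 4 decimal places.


For Beta(a,b): Var = ab/((a+b)^2(a+b+1))
Var = 0.0043, SD = 0.0653
Approximate 95% CI width = 4 * 0.0653 = 0.2614

0.2614


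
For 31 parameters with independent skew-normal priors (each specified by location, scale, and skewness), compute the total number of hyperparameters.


A skew-normal prior has 3 hyperparameters per parameter.
Total = 31 * 3 = 93

93


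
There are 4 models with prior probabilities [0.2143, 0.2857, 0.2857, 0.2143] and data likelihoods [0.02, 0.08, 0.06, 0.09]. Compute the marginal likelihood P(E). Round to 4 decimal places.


P(E) = sum over models of P(M_i) * P(E|M_i)
= 0.2143*0.02 + 0.2857*0.08 + 0.2857*0.06 + 0.2143*0.09
= 0.0636

0.0636


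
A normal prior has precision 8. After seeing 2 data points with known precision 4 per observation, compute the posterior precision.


In the conjugate normal model, precisions add:
tau_posterior = tau_prior + n * tau_data
= 8 + 2*4 = 16

16


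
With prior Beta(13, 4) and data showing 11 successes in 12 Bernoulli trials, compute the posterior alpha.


Conjugate update: alpha_posterior = alpha_prior + k
= 13 + 11 = 24

24


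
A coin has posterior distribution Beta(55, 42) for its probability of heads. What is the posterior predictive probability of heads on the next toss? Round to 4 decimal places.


Posterior predictive = E[theta] = alpha/(alpha+beta)
= 55/97
= 0.567

0.567


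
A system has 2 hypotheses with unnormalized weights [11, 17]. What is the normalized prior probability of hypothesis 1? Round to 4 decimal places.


The normalized prior is the weight divided by the total.
Total weight = 28
P(H1) = 11 / 28 = 0.3929

0.3929


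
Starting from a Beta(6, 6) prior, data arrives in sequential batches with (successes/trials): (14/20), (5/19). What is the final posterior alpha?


In sequential Bayesian updating, we sum all successes.
Total successes = 19
Final alpha = 6 + 19 = 25

25


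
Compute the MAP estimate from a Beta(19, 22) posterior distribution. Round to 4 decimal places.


MAP = mode of Beta distribution
= (alpha - 1)/(alpha + beta - 2)
= (19-1)/(19+22-2)
= 18/39 = 0.4615

0.4615


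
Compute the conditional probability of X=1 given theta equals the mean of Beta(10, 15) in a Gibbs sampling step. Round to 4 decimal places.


Mean of Beta(10, 15) = 0.4
P(X=1 | theta=0.4) = 0.4

0.4


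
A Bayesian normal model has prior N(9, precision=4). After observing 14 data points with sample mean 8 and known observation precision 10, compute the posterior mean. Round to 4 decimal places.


Posterior mean = (prior_precision * prior_mean + n * data_precision * data_mean) / (prior_precision + n * data_precision)
Numerator = 4*9 + 14*10*8 = 1156
Denominator = 4 + 14*10 = 144
Posterior mean = 8.0278

8.0278


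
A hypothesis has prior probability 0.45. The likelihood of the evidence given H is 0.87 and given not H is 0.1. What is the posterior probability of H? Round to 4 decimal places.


Using Bayes' theorem:
P(E) = 0.45 * 0.87 + 0.55 * 0.1
P(E) = 0.4465
P(H|E) = (0.45 * 0.87) / 0.4465 = 0.8768

0.8768


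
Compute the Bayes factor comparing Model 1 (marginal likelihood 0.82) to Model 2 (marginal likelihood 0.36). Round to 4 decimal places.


BF12 = marginal likelihood of M1 / marginal likelihood of M2
= 0.82/0.36
= 2.2778

2.2778


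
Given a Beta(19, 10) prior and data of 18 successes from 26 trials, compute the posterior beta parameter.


Number of failures = 26 - 18 = 8
Posterior beta = 10 + 8 = 18

18


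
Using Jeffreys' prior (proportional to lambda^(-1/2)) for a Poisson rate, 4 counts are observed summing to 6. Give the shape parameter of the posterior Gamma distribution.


Conjugate update: Gamma(prior_shape + S, prior_rate + n).
Prior shape = 0.5, prior rate = 0.
Posterior shape = 0.5 + S = 0.5 + 6 = 6.5

6.5


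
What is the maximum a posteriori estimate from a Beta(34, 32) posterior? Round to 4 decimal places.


The MAP estimate equals the mode of the distribution.
Mode of Beta(a,b) = (a-1)/(a+b-2)
= 33/64
= 0.5156

0.5156


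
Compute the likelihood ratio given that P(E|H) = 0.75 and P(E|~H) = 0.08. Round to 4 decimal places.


LR = P(E|H) / P(E|~H)
= 0.75 / 0.08 = 9.375

9.375


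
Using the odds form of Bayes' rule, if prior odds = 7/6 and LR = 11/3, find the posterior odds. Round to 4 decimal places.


Bayes' rule in odds form: posterior odds = prior odds * LR
= (7 * 11) / (6 * 3)
= 77/18 = 4.2778

4.2778


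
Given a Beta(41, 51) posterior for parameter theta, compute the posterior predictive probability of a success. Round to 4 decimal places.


For a Beta-Bernoulli model, the predictive probability is the mean:
P(success) = 41/(41+51) = 41/92 = 0.4457

0.4457


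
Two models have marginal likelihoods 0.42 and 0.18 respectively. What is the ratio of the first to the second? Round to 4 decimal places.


Evidence ratio = 0.42 / 0.18
= 2.3333

2.3333


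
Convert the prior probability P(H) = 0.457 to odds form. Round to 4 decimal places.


P(not H) = 1 - 0.457 = 0.543
Odds = 0.457 / 0.543 = 0.8416

0.8416


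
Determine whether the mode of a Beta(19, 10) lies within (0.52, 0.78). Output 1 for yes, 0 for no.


First find the mode: (a-1)/(a+b-2) = 0.6667
Is 0.6667 in (0.52, 0.78)? 1

1


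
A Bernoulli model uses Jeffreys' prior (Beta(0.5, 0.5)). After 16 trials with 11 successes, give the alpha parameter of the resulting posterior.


Posterior = Beta(prior_alpha + successes, prior_beta + failures)
= Beta(0.5 + 11, 0.5 + 5)
Posterior alpha = 0.5 + k = 0.5 + 11 = 11.5

11.5


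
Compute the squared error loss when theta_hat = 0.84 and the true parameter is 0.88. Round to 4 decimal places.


L = (theta_hat - theta_true)^2
= (0.84 - 0.88)^2
= -0.04^2 = 0.0016

0.0016


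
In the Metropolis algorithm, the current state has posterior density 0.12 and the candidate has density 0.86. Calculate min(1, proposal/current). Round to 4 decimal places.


Ratio = 0.86/0.12 = 7.1667
Acceptance probability = min(1, 7.1667)
= 1.0

1.0


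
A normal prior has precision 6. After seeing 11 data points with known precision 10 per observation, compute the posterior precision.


In the conjugate normal model, precisions add:
tau_posterior = tau_prior + n * tau_data
= 6 + 11*10 = 116

116


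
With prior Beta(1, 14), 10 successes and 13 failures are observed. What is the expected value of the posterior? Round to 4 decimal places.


Posterior = Beta(11, 27)
E[theta] = alpha/(alpha+beta)
= 11/38 = 0.2895

0.2895


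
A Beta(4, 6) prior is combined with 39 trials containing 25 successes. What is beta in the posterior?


In conjugate updating:
beta_posterior = beta_prior + (n - k)
= 6 + (39 - 25)
= 6 + 14 = 20

20


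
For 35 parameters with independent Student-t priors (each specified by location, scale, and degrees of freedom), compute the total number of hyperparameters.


A Student-t prior has 3 hyperparameters per parameter.
Total = 35 * 3 = 105

105


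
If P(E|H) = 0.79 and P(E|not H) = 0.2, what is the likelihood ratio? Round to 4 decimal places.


Likelihood ratio = P(E|H) / P(E|not H)
= 0.79 / 0.2
= 3.95

3.95


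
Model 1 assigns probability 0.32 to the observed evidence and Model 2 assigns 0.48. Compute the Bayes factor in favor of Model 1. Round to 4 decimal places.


BF = P(data|M1) / P(data|M2)
= 0.32 / 0.48 = 0.6667

0.6667


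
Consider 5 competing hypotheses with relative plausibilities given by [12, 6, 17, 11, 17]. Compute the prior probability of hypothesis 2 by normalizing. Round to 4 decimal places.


Sum of weights = 12 + 6 + 17 + 11 + 17 = 63
Normalized prior for H2 = 6 / 63
= 0.0952

0.0952


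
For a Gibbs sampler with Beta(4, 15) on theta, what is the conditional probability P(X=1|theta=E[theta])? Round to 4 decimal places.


E[theta] = 4/(4+15) = 0.2105
P(X=1|theta) = theta = 0.2105

0.2105


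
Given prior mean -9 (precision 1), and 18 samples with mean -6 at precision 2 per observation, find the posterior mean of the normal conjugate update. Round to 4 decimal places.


The posterior mean is a precision-weighted average of prior and data.
Post. prec. = 1 + 36 = 37
Post. mean = (-9 + -216)/37 = -225/37 = -6.0811

-6.0811


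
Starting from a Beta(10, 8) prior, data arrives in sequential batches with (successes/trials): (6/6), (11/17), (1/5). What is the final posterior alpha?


In sequential Bayesian updating, we sum all successes.
Total successes = 18
Final alpha = 10 + 18 = 28

28


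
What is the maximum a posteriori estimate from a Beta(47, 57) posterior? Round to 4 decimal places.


The MAP estimate equals the mode of the distribution.
Mode of Beta(a,b) = (a-1)/(a+b-2)
= 46/102
= 0.451

0.451


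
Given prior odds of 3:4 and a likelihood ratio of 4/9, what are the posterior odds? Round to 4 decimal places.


Posterior odds = prior odds * LR
Prior odds = 3/4 = 0.75
LR = 4/9 = 0.4444
Posterior odds = 0.75 * 0.4444 = 0.3333

0.3333


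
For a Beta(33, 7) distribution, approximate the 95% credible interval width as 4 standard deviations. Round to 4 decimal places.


Variance of Beta(a,b) = ab / ((a+b)^2 * (a+b+1))
= 33*7 / ((40)^2 * 41)
= 0.0035
SD = sqrt(0.0035) = 0.0593
Width = 4 * SD = 0.2374

0.2374


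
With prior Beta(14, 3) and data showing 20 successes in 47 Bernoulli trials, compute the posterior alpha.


Conjugate update: alpha_posterior = alpha_prior + k
= 14 + 20 = 34

34


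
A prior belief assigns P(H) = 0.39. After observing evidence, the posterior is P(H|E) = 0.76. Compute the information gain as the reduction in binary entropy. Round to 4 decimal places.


H(prior) = -0.39*log2(0.39) - 0.61*log2(0.61)
= 0.9648
H(post) = -0.76*log2(0.76) - 0.24*log2(0.24)
= 0.795
IG = 0.9648 - 0.795 = 0.1698

0.1698


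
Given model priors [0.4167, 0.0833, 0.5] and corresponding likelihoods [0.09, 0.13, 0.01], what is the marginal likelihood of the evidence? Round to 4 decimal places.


P(E) = sum_i P(M_i) P(E|M_i)
= 0.0375 + 0.0108 + 0.005
= 0.0533

0.0533


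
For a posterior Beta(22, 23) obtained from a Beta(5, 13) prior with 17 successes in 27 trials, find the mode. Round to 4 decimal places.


Mode = (alpha - 1) / (alpha + beta - 2)
= 21 / 43
= 0.4884

0.4884


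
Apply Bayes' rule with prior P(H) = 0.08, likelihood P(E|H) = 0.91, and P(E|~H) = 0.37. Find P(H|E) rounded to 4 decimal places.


Step 1: Compute marginal P(E) = P(E|H)P(H) + P(E|~H)P(~H)
= 0.91*0.08 + 0.37*0.92 = 0.4132
Step 2: P(H|E) = P(E|H)P(H)/P(E) = 0.0728/0.4132
= 0.1762

0.1762


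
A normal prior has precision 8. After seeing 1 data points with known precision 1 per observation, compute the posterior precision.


In the conjugate normal model, precisions add:
tau_posterior = tau_prior + n * tau_data
= 8 + 1*1 = 9

9


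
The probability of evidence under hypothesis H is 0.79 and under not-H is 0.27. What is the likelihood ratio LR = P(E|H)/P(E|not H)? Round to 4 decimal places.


LR = 0.79 / 0.27
= 2.9259

2.9259


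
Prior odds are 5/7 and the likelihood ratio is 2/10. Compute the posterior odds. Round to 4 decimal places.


Posterior odds = prior odds * likelihood ratio
= (5/7) * (2/10)
= 10 / 70
= 0.1429

0.1429


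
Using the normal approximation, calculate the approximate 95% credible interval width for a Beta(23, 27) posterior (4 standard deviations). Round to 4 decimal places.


Var(Beta) = 23*27/(50^2 * 51) = 0.0049
SD = 0.0698
Width ~ 4*SD = 0.2792

0.2792


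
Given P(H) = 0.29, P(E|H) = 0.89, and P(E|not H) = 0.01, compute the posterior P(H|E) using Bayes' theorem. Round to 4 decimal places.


By Bayes' theorem: P(H|E) = P(E|H)*P(H) / P(E)
P(E) = P(E|H)*P(H) + P(E|not H)*P(not H)
P(E) = 0.89*0.29 + 0.01*0.71 = 0.2652
P(H|E) = 0.89*0.29 / 0.2652 = 0.9732

0.9732


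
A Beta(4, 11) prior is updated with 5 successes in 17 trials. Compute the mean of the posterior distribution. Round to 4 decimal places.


After update: Beta(9, 23)
Mean = 9 / (9 + 23) = 9 / 32
= 0.2812

0.2812


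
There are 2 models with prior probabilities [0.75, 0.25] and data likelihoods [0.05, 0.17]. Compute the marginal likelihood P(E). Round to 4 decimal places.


P(E) = sum over models of P(M_i) * P(E|M_i)
= 0.75*0.05 + 0.25*0.17
= 0.08

0.08


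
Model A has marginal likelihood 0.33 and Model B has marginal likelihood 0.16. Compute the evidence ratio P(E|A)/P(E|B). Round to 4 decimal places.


Evidence ratio = P(E|A) / P(E|B)
= 0.33 / 0.16
= 2.0625

2.0625


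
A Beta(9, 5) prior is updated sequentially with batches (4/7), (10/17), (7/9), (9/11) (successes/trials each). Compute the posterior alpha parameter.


Sequential conjugate updating is equivalent to a single batch update.
Total successes across all batches = 30
alpha_posterior = alpha_prior + total_successes = 9 + 30
= 39

39


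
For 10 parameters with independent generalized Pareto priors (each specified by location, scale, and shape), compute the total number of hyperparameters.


A generalized Pareto prior has 3 hyperparameters per parameter.
Total = 10 * 3 = 30

30


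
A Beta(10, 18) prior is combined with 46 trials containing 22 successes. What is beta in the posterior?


In conjugate updating:
beta_posterior = beta_prior + (n - k)
= 18 + (46 - 22)
= 18 + 24 = 42

42


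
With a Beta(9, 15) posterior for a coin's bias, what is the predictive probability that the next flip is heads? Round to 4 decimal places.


The predictive probability equals the posterior mean.
P(next = heads) = alpha / (alpha + beta)
= 9 / 24 = 0.375

0.375


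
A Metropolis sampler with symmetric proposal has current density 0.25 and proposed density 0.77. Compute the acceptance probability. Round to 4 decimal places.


For symmetric proposals, acceptance = min(1, pi(x*)/pi(x))
= min(1, 0.77/0.25)
= min(1, 3.08) = 1.0

1.0


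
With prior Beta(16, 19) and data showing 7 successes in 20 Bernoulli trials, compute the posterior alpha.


Conjugate update: alpha_posterior = alpha_prior + k
= 16 + 7 = 23

23


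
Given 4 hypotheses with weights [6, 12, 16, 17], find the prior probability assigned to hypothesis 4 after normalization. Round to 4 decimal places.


To normalize, divide each weight by the sum of all weights.
Sum = 51
Prior(H4) = 17/51 = 0.3333

0.3333


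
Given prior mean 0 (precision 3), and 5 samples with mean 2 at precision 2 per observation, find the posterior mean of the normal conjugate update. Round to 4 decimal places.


The posterior mean is a precision-weighted average of prior and data.
Post. prec. = 3 + 10 = 13
Post. mean = (0 + 20)/13 = 20/13 = 1.5385

1.5385


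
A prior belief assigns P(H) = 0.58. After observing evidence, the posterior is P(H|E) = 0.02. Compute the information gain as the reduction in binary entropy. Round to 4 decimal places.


H(prior) = -0.58*log2(0.58) - 0.42*log2(0.42)
= 0.9815
H(post) = -0.02*log2(0.02) - 0.98*log2(0.98)
= 0.1414
IG = 0.9815 - 0.1414 = 0.84

0.84


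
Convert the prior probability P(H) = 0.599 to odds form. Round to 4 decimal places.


P(not H) = 1 - 0.599 = 0.401
Odds = 0.599 / 0.401 = 1.4938

1.4938


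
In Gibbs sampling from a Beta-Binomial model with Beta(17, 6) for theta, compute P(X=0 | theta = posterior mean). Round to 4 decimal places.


Posterior mean = alpha/(alpha+beta) = 17/23 = 0.7391
P(X=0|theta=mean) = 1 - theta = 0.2609

0.2609


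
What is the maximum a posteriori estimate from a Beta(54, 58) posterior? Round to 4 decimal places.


The MAP estimate equals the mode of the distribution.
Mode of Beta(a,b) = (a-1)/(a+b-2)
= 53/110
= 0.4818

0.4818


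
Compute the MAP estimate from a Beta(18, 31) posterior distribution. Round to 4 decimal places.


MAP = mode of Beta distribution
= (alpha - 1)/(alpha + beta - 2)
= (18-1)/(18+31-2)
= 17/47 = 0.3617

0.3617


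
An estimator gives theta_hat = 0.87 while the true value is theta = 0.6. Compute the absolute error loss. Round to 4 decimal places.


The absolute error loss is |theta_hat - theta|
= |0.87 - 0.6|
= 0.27

0.27


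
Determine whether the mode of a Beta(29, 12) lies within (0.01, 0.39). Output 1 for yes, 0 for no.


First find the mode: (a-1)/(a+b-2) = 0.7179
Is 0.7179 in (0.01, 0.39)? 0

0


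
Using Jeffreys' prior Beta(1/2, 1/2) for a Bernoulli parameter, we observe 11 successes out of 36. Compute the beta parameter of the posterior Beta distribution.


Conjugate update: Beta(0.5 + k, 0.5 + n - k).
k = 11, n - k = 25
Posterior beta = 0.5 + (n - k) = 0.5 + 25 = 25.5

25.5


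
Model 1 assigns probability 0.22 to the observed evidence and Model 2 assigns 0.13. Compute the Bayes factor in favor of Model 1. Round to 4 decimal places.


BF = P(data|M1) / P(data|M2)
= 0.22 / 0.13 = 1.6923

1.6923


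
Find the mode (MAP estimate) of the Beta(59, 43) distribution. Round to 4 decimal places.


For Beta(a,b) with a,b > 1:
Mode = (a-1)/(a+b-2) = (59-1)/(102-2)
= 58/100 = 0.58

0.58


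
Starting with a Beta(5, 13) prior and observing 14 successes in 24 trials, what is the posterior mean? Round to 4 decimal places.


Posterior parameters: alpha = 5 + 14 = 19
beta = 13 + 10 = 23
Posterior mean = alpha / (alpha + beta) = 19 / 42
= 0.4524

0.4524


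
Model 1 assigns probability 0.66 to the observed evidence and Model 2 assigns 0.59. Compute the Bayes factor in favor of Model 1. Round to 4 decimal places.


BF = P(data|M1) / P(data|M2)
= 0.66 / 0.59 = 1.1186

1.1186


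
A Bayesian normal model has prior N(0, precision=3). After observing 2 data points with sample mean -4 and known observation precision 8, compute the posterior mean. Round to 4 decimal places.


Posterior mean = (prior_precision * prior_mean + n * data_precision * data_mean) / (prior_precision + n * data_precision)
Numerator = 3*0 + 2*8*-4 = -64
Denominator = 3 + 2*8 = 19
Posterior mean = -3.3684

-3.3684


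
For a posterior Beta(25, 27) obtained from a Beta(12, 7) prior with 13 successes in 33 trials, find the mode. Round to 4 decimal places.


Mode = (alpha - 1) / (alpha + beta - 2)
= 24 / 50
= 0.48

0.48


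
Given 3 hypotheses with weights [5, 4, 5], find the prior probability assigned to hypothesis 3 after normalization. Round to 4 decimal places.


To normalize, divide each weight by the sum of all weights.
Sum = 14
Prior(H3) = 5/14 = 0.3571

0.3571


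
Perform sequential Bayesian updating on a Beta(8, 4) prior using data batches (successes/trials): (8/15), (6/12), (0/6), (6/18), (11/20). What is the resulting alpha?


Accumulate successes: 31
Posterior alpha = prior alpha + sum of successes
= 8 + 31 = 39

39


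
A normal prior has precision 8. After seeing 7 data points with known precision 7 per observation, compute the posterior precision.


In the conjugate normal model, precisions add:
tau_posterior = tau_prior + n * tau_data
= 8 + 7*7 = 57

57


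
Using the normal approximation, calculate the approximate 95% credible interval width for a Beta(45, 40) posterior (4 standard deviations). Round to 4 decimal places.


Var(Beta) = 45*40/(85^2 * 86) = 0.0029
SD = 0.0538
Width ~ 4*SD = 0.2153

0.2153


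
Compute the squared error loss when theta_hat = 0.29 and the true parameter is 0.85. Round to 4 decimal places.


L = (theta_hat - theta_true)^2
= (0.29 - 0.85)^2
= -0.56^2 = 0.3136

0.3136


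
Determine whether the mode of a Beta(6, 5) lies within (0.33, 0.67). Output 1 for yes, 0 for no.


First find the mode: (a-1)/(a+b-2) = 0.5556
Is 0.5556 in (0.33, 0.67)? 1

1
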